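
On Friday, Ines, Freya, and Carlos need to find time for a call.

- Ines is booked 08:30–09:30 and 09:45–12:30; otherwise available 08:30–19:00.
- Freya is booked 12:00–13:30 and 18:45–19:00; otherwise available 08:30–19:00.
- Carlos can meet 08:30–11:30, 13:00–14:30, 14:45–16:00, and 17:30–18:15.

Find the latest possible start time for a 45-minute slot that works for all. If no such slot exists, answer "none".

Ines free within 08:30–19:00: 09:30–09:45, 12:30–19:00.
Freya free within 08:30–19:00: 08:30–12:00, 13:30–18:45.
Ines ∩ Freya: 09:30–09:45, 13:30–18:45.
Ines ∩ Freya ∩ Carlos: 09:30–09:45, 13:30–14:30, 14:45–16:00, 17:30–18:15.
Windows ≥ 45 min: 13:30–14:30, 14:45–16:00, 17:30–18:15.
Latest start in the last window 17:30–18:15 is 18:15 − 45 min = 17:30.

17:30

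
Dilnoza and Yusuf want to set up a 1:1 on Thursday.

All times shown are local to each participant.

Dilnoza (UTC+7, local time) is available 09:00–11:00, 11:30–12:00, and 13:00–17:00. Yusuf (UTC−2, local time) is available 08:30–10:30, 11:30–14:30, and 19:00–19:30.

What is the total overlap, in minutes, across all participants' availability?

0 minutes

Dilnoza → UTC: 02:00–04:00, 04:30–05:00, 06:00–10:00.
Yusuf → UTC: 10:30–12:30, 13:30–16:30, 21:00–21:30.
Dilnoza ∩ Yusuf: (none).
Total common minutes: 0.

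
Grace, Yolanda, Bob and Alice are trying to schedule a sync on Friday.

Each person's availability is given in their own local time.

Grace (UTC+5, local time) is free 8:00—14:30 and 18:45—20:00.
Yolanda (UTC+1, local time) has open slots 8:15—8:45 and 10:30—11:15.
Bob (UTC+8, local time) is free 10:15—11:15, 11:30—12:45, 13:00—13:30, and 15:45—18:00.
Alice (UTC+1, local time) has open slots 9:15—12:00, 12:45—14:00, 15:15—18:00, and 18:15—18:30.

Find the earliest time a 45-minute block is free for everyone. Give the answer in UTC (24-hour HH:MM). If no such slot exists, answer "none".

none

Grace → UTC: 03:00–09:30, 13:45–15:00.
Yolanda → UTC: 07:15–07:45, 09:30–10:15.
Bob → UTC: 02:15–03:15, 03:30–04:45, 05:00–05:30, 07:45–10:00.
Alice → UTC: 08:15–11:00, 11:45–13:00, 14:15–17:00, 17:15–17:30.
Grace ∩ Yolanda: 07:15–07:45.
Grace ∩ Yolanda ∩ Bob: (none).
Grace ∩ Yolanda ∩ Bob ∩ Alice: (none).
Windows ≥ 45 min: (none).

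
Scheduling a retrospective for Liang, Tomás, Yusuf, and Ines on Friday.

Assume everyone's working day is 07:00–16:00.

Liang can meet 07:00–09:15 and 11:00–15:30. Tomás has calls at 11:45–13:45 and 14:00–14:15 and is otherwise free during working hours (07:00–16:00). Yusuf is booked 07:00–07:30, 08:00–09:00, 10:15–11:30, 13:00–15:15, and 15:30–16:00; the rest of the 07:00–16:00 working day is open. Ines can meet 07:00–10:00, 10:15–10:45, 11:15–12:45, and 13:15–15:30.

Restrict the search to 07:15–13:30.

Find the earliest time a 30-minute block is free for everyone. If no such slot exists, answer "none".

07:30

Tomás free within 07:00–16:00: 07:00–11:45, 13:45–14:00, 14:15–16:00.
Yusuf free within 07:00–16:00: 07:30–08:00, 09:00–10:15, 11:30–13:00, 15:15–15:30.
Liang ∩ Tomás: 07:00–09:15, 11:00–11:45, 13:45–14:00, 14:15–15:30.
Liang ∩ Tomás ∩ Yusuf: 07:30–08:00, 09:00–09:15, 11:30–11:45, 15:15–15:30.
Liang ∩ Tomás ∩ Yusuf ∩ Ines: 07:30–08:00, 09:00–09:15, 11:30–11:45, 15:15–15:30.
Restricted to 07:15–13:30: 07:30–08:00, 09:00–09:15, 11:30–11:45.
Windows ≥ 30 min: 07:30–08:00.
Earliest such window starts at 07:30.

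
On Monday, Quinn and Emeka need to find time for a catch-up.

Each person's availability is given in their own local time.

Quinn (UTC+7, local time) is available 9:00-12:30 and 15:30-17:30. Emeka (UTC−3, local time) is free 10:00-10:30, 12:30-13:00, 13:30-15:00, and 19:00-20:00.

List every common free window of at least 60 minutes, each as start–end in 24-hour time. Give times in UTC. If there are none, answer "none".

Quinn → UTC: 02:00–05:30, 08:30–10:30.
Emeka → UTC: 13:00–13:30, 15:30–16:00, 16:30–18:00, 22:00–23:00.
Quinn ∩ Emeka: (none).
Windows ≥ 60 min: (none).

none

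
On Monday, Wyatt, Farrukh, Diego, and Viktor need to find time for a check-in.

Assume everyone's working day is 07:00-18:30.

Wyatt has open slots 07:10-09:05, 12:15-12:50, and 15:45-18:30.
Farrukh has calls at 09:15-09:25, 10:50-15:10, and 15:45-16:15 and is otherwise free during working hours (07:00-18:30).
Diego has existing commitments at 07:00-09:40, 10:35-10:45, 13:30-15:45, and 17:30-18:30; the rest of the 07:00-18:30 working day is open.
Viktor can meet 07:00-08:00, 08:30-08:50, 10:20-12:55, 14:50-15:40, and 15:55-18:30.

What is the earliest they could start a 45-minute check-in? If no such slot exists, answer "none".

16:15

Farrukh free within 07:00–18:30: 07:00–09:15, 09:25–10:50, 15:10–15:45, 16:15–18:30.
Diego free within 07:00–18:30: 09:40–10:35, 10:45–13:30, 15:45–17:30.
Wyatt ∩ Farrukh: 07:10–09:05, 16:15–18:30.
Wyatt ∩ Farrukh ∩ Diego: 16:15–17:30.
Wyatt ∩ Farrukh ∩ Diego ∩ Viktor: 16:15–17:30.
Windows ≥ 45 min: 16:15–17:30.
Earliest such window starts at 16:15.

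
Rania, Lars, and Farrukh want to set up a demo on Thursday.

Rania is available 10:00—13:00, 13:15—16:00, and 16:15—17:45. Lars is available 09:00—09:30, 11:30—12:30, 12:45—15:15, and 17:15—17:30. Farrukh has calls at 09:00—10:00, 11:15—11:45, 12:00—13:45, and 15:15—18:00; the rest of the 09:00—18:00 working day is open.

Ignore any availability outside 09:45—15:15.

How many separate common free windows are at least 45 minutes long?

Farrukh free within 09:00–18:00: 10:00–11:15, 11:45–12:00, 13:45–15:15.
Rania ∩ Lars: 11:30–12:30, 12:45–13:00, 13:15–15:15, 17:15–17:30.
Rania ∩ Lars ∩ Farrukh: 11:45–12:00, 13:45–15:15.
Restricted to 09:45–15:15: 11:45–12:00, 13:45–15:15.
Windows ≥ 45 min: 13:45–15:15.
That's 1 window.

1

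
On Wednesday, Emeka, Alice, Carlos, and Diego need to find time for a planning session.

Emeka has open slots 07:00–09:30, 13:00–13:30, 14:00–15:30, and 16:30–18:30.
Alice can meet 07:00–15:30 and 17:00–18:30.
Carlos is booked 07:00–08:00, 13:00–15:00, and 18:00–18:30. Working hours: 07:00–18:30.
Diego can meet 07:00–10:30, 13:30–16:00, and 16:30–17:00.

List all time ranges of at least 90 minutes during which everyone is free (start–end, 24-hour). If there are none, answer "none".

08:00–09:30

Carlos free within 07:00–18:30: 08:00–13:00, 15:00–18:00.
Emeka ∩ Alice: 07:00–09:30, 13:00–13:30, 14:00–15:30, 17:00–18:30.
Emeka ∩ Alice ∩ Carlos: 08:00–09:30, 15:00–15:30, 17:00–18:00.
Emeka ∩ Alice ∩ Carlos ∩ Diego: 08:00–09:30, 15:00–15:30.
Windows ≥ 90 min: 08:00–09:30.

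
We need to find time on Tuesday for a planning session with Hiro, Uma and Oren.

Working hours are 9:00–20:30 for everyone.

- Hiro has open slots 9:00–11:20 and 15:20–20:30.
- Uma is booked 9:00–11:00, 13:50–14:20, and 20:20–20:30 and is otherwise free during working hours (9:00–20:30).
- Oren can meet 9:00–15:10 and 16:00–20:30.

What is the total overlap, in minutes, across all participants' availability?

Uma free within 09:00–20:30: 11:00–13:50, 14:20–20:20.
Hiro ∩ Uma: 11:00–11:20, 15:20–20:20.
Hiro ∩ Uma ∩ Oren: 11:00–11:20, 16:00–20:20.
Total common minutes: 20 + 260 = 280.

280 minutes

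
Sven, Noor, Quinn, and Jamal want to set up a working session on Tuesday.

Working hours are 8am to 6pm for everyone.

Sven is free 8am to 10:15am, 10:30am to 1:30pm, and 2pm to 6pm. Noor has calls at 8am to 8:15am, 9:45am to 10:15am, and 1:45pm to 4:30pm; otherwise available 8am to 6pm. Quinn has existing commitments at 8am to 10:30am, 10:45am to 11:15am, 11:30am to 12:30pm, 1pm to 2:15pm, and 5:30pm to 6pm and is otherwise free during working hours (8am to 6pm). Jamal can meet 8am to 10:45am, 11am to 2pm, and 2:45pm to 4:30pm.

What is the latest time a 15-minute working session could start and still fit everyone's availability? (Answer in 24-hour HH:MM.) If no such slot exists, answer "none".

Noor free within 08:00–18:00: 08:15–09:45, 10:15–13:45, 16:30–18:00.
Quinn free within 08:00–18:00: 10:30–10:45, 11:15–11:30, 12:30–13:00, 14:15–17:30.
Sven ∩ Noor: 08:15–09:45, 10:30–13:30, 16:30–18:00.
Sven ∩ Noor ∩ Quinn: 10:30–10:45, 11:15–11:30, 12:30–13:00, 16:30–17:30.
Sven ∩ Noor ∩ Quinn ∩ Jamal: 10:30–10:45, 11:15–11:30, 12:30–13:00.
Windows ≥ 15 min: 10:30–10:45, 11:15–11:30, 12:30–13:00.
Latest start in the last window 12:30–13:00 is 13:00 − 15 min = 12:45.

12:45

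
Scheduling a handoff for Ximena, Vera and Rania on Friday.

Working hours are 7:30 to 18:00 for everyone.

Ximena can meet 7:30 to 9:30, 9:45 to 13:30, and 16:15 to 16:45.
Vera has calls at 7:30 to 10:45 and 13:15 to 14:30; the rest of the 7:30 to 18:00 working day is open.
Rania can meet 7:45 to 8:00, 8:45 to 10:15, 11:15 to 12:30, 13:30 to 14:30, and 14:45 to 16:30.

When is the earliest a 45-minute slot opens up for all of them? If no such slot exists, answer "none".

Vera free within 07:30–18:00: 10:45–13:15, 14:30–18:00.
Ximena ∩ Vera: 10:45–13:15, 16:15–16:45.
Ximena ∩ Vera ∩ Rania: 11:15–12:30, 16:15–16:30.
Windows ≥ 45 min: 11:15–12:30.
Earliest such window starts at 11:15.

11:15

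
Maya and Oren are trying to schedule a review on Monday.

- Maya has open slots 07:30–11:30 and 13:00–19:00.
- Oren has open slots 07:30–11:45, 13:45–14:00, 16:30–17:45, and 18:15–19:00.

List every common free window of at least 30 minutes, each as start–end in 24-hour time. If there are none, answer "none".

07:30–11:30, 16:30–17:45, 18:15–19:00

Maya ∩ Oren: 07:30–11:30, 13:45–14:00, 16:30–17:45, 18:15–19:00.
Windows ≥ 30 min: 07:30–11:30, 16:30–17:45, 18:15–19:00.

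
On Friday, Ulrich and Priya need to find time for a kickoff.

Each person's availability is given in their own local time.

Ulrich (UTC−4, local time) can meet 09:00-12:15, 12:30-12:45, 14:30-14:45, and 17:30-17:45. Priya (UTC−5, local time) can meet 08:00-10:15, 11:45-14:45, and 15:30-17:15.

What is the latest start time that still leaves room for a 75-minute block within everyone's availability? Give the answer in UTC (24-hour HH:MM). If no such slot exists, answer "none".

14:00

Ulrich → UTC: 13:00–16:15, 16:30–16:45, 18:30–18:45, 21:30–21:45.
Priya → UTC: 13:00–15:15, 16:45–19:45, 20:30–22:15.
Ulrich ∩ Priya: 13:00–15:15, 18:30–18:45, 21:30–21:45.
Windows ≥ 75 min: 13:00–15:15.
Latest start in the last window 13:00–15:15 is 15:15 − 75 min = 14:00.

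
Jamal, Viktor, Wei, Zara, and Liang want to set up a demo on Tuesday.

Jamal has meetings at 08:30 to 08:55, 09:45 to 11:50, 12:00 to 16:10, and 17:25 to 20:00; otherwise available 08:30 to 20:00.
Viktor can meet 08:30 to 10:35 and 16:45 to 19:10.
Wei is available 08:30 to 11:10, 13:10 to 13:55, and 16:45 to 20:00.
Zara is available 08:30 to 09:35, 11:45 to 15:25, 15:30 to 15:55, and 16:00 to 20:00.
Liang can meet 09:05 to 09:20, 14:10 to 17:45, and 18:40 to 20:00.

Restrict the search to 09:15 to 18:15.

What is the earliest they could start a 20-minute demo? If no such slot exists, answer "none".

Jamal free within 08:30–20:00: 08:55–09:45, 11:50–12:00, 16:10–17:25.
Jamal ∩ Viktor: 08:55–09:45, 16:45–17:25.
Jamal ∩ Viktor ∩ Wei: 08:55–09:45, 16:45–17:25.
Jamal ∩ Viktor ∩ Wei ∩ Zara: 08:55–09:35, 16:45–17:25.
Jamal ∩ Viktor ∩ Wei ∩ Zara ∩ Liang: 09:05–09:20, 16:45–17:25.
Restricted to 09:15–18:15: 09:15–09:20, 16:45–17:25.
Windows ≥ 20 min: 16:45–17:25.
Earliest such window starts at 16:45.

16:45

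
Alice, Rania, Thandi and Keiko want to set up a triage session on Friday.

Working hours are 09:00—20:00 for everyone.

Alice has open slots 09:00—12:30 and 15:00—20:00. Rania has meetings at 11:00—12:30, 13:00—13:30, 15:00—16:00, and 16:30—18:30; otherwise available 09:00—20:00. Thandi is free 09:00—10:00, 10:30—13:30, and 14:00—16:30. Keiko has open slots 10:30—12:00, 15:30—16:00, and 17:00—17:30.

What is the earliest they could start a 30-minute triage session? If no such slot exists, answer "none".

Rania free within 09:00–20:00: 09:00–11:00, 12:30–13:00, 13:30–15:00, 16:00–16:30, 18:30–20:00.
Alice ∩ Rania: 09:00–11:00, 16:00–16:30, 18:30–20:00.
Alice ∩ Rania ∩ Thandi: 09:00–10:00, 10:30–11:00, 16:00–16:30.
Alice ∩ Rania ∩ Thandi ∩ Keiko: 10:30–11:00.
Windows ≥ 30 min: 10:30–11:00.
Earliest such window starts at 10:30.

10:30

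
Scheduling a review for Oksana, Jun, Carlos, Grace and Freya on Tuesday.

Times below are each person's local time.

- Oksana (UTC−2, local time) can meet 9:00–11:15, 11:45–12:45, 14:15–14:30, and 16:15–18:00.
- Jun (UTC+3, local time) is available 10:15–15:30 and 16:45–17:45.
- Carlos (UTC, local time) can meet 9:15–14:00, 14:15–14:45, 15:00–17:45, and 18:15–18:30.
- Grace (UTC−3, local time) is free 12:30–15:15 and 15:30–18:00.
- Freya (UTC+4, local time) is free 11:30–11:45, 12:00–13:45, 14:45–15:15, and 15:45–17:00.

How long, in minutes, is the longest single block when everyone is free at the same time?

Oksana → UTC: 11:00–13:15, 13:45–14:45, 16:15–16:30, 18:15–20:00.
Jun → UTC: 07:15–12:30, 13:45–14:45.
Carlos → UTC: 09:15–14:00, 14:15–14:45, 15:00–17:45, 18:15–18:30.
Grace → UTC: 15:30–18:15, 18:30–21:00.
Freya → UTC: 07:30–07:45, 08:00–09:45, 10:45–11:15, 11:45–13:00.
Oksana ∩ Jun: 11:00–12:30, 13:45–14:45.
Oksana ∩ Jun ∩ Carlos: 11:00–12:30, 13:45–14:00, 14:15–14:45.
Oksana ∩ Jun ∩ Carlos ∩ Grace: (none).
Oksana ∩ Jun ∩ Carlos ∩ Grace ∩ Freya: (none).
No common window.

0 minutes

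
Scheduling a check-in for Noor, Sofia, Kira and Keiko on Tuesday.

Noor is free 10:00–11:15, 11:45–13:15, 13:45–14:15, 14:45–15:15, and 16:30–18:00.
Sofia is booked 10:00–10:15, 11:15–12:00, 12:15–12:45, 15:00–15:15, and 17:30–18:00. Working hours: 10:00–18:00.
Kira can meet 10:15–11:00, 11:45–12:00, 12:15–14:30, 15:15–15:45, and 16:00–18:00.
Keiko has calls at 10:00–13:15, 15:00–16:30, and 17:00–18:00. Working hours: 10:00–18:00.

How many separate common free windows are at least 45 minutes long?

0

Sofia free within 10:00–18:00: 10:15–11:15, 12:00–12:15, 12:45–15:00, 15:15–17:30.
Keiko free within 10:00–18:00: 13:15–15:00, 16:30–17:00.
Noor ∩ Sofia: 10:15–11:15, 12:00–12:15, 12:45–13:15, 13:45–14:15, 14:45–15:00, 16:30–17:30.
Noor ∩ Sofia ∩ Kira: 10:15–11:00, 12:45–13:15, 13:45–14:15, 16:30–17:30.
Noor ∩ Sofia ∩ Kira ∩ Keiko: 13:45–14:15, 16:30–17:00.
Windows ≥ 45 min: (none).
That's 0 windows.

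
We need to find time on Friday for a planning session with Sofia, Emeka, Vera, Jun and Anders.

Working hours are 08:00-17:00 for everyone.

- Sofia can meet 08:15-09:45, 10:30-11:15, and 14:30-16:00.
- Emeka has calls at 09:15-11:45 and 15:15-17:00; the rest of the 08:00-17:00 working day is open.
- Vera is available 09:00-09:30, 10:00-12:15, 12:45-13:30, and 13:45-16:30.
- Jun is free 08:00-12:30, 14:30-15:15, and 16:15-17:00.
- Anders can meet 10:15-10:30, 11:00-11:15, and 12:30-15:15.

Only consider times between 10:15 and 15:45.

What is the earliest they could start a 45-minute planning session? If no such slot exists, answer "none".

Emeka free within 08:00–17:00: 08:00–09:15, 11:45–15:15.
Sofia ∩ Emeka: 08:15–09:15, 14:30–15:15.
Sofia ∩ Emeka ∩ Vera: 09:00–09:15, 14:30–15:15.
Sofia ∩ Emeka ∩ Vera ∩ Jun: 09:00–09:15, 14:30–15:15.
Sofia ∩ Emeka ∩ Vera ∩ Jun ∩ Anders: 14:30–15:15.
Restricted to 10:15–15:45: 14:30–15:15.
Windows ≥ 45 min: 14:30–15:15.
Earliest such window starts at 14:30.

14:30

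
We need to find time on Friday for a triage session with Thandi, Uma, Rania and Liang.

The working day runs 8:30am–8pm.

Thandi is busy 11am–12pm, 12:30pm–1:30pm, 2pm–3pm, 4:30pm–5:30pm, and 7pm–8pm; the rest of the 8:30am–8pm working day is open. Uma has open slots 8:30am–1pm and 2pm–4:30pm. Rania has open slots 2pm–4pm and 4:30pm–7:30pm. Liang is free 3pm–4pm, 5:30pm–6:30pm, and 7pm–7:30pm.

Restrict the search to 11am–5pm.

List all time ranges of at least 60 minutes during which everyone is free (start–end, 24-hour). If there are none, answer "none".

Thandi free within 08:30–20:00: 08:30–11:00, 12:00–12:30, 13:30–14:00, 15:00–16:30, 17:30–19:00.
Thandi ∩ Uma: 08:30–11:00, 12:00–12:30, 15:00–16:30.
Thandi ∩ Uma ∩ Rania: 15:00–16:00.
Thandi ∩ Uma ∩ Rania ∩ Liang: 15:00–16:00.
Restricted to 11:00–17:00: 15:00–16:00.
Windows ≥ 60 min: 15:00–16:00.

15:00–16:00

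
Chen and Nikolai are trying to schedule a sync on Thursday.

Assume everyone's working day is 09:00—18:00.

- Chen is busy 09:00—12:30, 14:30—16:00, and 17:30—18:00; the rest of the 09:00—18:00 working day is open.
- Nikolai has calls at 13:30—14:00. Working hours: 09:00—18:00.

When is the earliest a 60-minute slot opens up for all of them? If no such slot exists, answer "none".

Chen free within 09:00–18:00: 12:30–14:30, 16:00–17:30.
Nikolai free within 09:00–18:00: 09:00–13:30, 14:00–18:00.
Chen ∩ Nikolai: 12:30–13:30, 14:00–14:30, 16:00–17:30.
Windows ≥ 60 min: 12:30–13:30, 16:00–17:30.
Earliest such window starts at 12:30.

12:30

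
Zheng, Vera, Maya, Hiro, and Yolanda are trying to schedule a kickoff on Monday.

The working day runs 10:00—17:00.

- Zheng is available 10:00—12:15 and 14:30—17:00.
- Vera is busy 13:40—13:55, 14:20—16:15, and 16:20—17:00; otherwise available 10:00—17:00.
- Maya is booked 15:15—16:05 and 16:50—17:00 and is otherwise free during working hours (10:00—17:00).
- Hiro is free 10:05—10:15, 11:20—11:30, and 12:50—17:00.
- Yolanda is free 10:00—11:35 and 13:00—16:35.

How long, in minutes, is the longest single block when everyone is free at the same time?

10 minutes

Vera free within 10:00–17:00: 10:00–13:40, 13:55–14:20, 16:15–16:20.
Maya free within 10:00–17:00: 10:00–15:15, 16:05–16:50.
Zheng ∩ Vera: 10:00–12:15, 16:15–16:20.
Zheng ∩ Vera ∩ Maya: 10:00–12:15, 16:15–16:20.
Zheng ∩ Vera ∩ Maya ∩ Hiro: 10:05–10:15, 11:20–11:30, 16:15–16:20.
Zheng ∩ Vera ∩ Maya ∩ Hiro ∩ Yolanda: 10:05–10:15, 11:20–11:30, 16:15–16:20.
Common window lengths: 10, 10, 5 min; longest is 10.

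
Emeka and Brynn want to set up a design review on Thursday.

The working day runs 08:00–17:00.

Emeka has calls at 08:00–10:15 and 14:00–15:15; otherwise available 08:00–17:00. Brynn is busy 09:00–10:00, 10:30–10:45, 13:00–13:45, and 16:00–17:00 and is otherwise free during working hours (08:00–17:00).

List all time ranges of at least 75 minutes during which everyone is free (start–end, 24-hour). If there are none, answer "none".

Emeka free within 08:00–17:00: 10:15–14:00, 15:15–17:00.
Brynn free within 08:00–17:00: 08:00–09:00, 10:00–10:30, 10:45–13:00, 13:45–16:00.
Emeka ∩ Brynn: 10:15–10:30, 10:45–13:00, 13:45–14:00, 15:15–16:00.
Windows ≥ 75 min: 10:45–13:00.

10:45–13:00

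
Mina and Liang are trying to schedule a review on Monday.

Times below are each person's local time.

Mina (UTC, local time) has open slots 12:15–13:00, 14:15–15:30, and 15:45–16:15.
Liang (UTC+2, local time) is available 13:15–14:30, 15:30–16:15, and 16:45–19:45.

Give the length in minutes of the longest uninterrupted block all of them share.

45 minutes

Mina → UTC: 12:15–13:00, 14:15–15:30, 15:45–16:15.
Liang → UTC: 11:15–12:30, 13:30–14:15, 14:45–17:45.
Mina ∩ Liang: 12:15–12:30, 14:45–15:30, 15:45–16:15.
Common window lengths: 15, 45, 30 min; longest is 45.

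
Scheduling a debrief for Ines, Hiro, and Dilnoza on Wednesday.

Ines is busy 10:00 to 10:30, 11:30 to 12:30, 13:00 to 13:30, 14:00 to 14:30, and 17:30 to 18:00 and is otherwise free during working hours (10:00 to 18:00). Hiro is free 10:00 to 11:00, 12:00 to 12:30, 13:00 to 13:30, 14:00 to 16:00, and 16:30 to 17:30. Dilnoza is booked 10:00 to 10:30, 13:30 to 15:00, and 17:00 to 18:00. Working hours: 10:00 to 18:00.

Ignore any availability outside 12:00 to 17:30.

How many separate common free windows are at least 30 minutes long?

Ines free within 10:00–18:00: 10:30–11:30, 12:30–13:00, 13:30–14:00, 14:30–17:30.
Dilnoza free within 10:00–18:00: 10:30–13:30, 15:00–17:00.
Ines ∩ Hiro: 10:30–11:00, 14:30–16:00, 16:30–17:30.
Ines ∩ Hiro ∩ Dilnoza: 10:30–11:00, 15:00–16:00, 16:30–17:00.
Restricted to 12:00–17:30: 15:00–16:00, 16:30–17:00.
Windows ≥ 30 min: 15:00–16:00, 16:30–17:00.
That's 2 windows.

2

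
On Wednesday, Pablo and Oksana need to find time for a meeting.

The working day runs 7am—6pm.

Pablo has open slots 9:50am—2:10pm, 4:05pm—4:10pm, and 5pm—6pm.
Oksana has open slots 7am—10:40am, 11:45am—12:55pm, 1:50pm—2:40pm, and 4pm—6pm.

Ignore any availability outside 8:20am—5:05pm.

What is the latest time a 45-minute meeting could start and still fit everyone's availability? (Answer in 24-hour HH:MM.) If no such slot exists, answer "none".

12:10

Pablo ∩ Oksana: 09:50–10:40, 11:45–12:55, 13:50–14:10, 16:05–16:10, 17:00–18:00.
Restricted to 08:20–17:05: 09:50–10:40, 11:45–12:55, 13:50–14:10, 16:05–16:10, 17:00–17:05.
Windows ≥ 45 min: 09:50–10:40, 11:45–12:55.
Latest start in the last window 11:45–12:55 is 12:55 − 45 min = 12:10.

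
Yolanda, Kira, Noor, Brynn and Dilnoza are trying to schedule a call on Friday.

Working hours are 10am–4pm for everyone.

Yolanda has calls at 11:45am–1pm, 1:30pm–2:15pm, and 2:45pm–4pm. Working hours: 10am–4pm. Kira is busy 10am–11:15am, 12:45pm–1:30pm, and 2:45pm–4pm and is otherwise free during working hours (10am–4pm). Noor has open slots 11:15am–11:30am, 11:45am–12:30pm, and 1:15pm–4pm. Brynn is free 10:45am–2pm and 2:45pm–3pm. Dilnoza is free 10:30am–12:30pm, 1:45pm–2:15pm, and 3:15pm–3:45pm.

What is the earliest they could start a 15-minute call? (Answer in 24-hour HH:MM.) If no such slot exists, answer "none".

Yolanda free within 10:00–16:00: 10:00–11:45, 13:00–13:30, 14:15–14:45.
Kira free within 10:00–16:00: 11:15–12:45, 13:30–14:45.
Yolanda ∩ Kira: 11:15–11:45, 14:15–14:45.
Yolanda ∩ Kira ∩ Noor: 11:15–11:30, 14:15–14:45.
Yolanda ∩ Kira ∩ Noor ∩ Brynn: 11:15–11:30.
Yolanda ∩ Kira ∩ Noor ∩ Brynn ∩ Dilnoza: 11:15–11:30.
Windows ≥ 15 min: 11:15–11:30.
Earliest such window starts at 11:15.

11:15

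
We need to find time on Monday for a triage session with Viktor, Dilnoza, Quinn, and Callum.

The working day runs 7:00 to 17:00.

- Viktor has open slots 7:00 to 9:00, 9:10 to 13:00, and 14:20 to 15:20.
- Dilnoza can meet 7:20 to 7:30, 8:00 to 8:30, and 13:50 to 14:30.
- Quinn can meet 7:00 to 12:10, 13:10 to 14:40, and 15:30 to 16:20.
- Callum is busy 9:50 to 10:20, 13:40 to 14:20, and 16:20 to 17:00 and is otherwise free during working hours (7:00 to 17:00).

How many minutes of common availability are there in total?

Callum free within 07:00–17:00: 07:00–09:50, 10:20–13:40, 14:20–16:20.
Viktor ∩ Dilnoza: 07:20–07:30, 08:00–08:30, 14:20–14:30.
Viktor ∩ Dilnoza ∩ Quinn: 07:20–07:30, 08:00–08:30, 14:20–14:30.
Viktor ∩ Dilnoza ∩ Quinn ∩ Callum: 07:20–07:30, 08:00–08:30, 14:20–14:30.
Total common minutes: 10 + 30 + 10 = 50.

50 minutes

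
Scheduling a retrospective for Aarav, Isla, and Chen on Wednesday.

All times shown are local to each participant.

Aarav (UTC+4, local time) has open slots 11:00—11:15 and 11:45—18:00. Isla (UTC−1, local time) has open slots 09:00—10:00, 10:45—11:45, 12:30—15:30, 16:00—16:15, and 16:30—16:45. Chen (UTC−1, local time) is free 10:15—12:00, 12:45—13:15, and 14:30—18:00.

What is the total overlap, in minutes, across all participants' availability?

Aarav → UTC: 07:00–07:15, 07:45–14:00.
Isla → UTC: 10:00–11:00, 11:45–12:45, 13:30–16:30, 17:00–17:15, 17:30–17:45.
Chen → UTC: 11:15–13:00, 13:45–14:15, 15:30–19:00.
Aarav ∩ Isla: 10:00–11:00, 11:45–12:45, 13:30–14:00.
Aarav ∩ Isla ∩ Chen: 11:45–12:45, 13:45–14:00.
Total common minutes: 60 + 15 = 75.

75 minutes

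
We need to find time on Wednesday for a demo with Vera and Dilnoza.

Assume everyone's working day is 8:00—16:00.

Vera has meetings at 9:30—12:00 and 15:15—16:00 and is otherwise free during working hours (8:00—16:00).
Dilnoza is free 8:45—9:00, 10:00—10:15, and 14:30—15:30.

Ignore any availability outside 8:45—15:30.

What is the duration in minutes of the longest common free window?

45 minutes

Vera free within 08:00–16:00: 08:00–09:30, 12:00–15:15.
Vera ∩ Dilnoza: 08:45–09:00, 14:30–15:15.
Restricted to 08:45–15:30: 08:45–09:00, 14:30–15:15.
Common window lengths: 15, 45 min; longest is 45.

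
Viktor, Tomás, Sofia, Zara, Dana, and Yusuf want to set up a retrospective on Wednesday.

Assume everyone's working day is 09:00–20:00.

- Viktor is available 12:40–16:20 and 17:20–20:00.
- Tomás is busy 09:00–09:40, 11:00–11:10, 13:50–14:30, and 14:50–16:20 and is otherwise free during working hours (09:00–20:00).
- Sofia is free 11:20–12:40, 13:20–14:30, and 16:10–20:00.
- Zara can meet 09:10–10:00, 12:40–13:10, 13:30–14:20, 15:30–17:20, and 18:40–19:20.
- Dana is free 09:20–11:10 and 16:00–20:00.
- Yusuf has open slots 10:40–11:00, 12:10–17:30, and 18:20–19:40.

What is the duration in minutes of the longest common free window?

40 minutes

Tomás free within 09:00–20:00: 09:40–11:00, 11:10–13:50, 14:30–14:50, 16:20–20:00.
Viktor ∩ Tomás: 12:40–13:50, 14:30–14:50, 17:20–20:00.
Viktor ∩ Tomás ∩ Sofia: 13:20–13:50, 17:20–20:00.
Viktor ∩ Tomás ∩ Sofia ∩ Zara: 13:30–13:50, 18:40–19:20.
Viktor ∩ Tomás ∩ Sofia ∩ Zara ∩ Dana: 18:40–19:20.
Viktor ∩ Tomás ∩ Sofia ∩ Zara ∩ Dana ∩ Yusuf: 18:40–19:20.
Single common window of 40 minutes.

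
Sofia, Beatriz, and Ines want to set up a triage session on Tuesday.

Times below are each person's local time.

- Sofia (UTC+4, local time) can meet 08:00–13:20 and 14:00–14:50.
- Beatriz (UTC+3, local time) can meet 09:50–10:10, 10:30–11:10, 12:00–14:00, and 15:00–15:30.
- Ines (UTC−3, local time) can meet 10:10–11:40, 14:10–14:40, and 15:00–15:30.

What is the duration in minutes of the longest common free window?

Sofia → UTC: 04:00–09:20, 10:00–10:50.
Beatriz → UTC: 06:50–07:10, 07:30–08:10, 09:00–11:00, 12:00–12:30.
Ines → UTC: 13:10–14:40, 17:10–17:40, 18:00–18:30.
Sofia ∩ Beatriz: 06:50–07:10, 07:30–08:10, 09:00–09:20, 10:00–10:50.
Sofia ∩ Beatriz ∩ Ines: (none).
No common window.

0 minutes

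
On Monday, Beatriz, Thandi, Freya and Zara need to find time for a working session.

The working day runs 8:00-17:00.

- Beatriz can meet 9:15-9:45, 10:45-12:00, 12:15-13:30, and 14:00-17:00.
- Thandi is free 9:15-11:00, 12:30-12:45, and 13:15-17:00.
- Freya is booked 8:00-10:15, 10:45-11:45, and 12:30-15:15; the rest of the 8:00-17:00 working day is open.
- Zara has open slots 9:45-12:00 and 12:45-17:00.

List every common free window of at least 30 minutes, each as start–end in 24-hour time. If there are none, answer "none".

15:15–17:00

Freya free within 08:00–17:00: 10:15–10:45, 11:45–12:30, 15:15–17:00.
Beatriz ∩ Thandi: 09:15–09:45, 10:45–11:00, 12:30–12:45, 13:15–13:30, 14:00–17:00.
Beatriz ∩ Thandi ∩ Freya: 15:15–17:00.
Beatriz ∩ Thandi ∩ Freya ∩ Zara: 15:15–17:00.
Windows ≥ 30 min: 15:15–17:00.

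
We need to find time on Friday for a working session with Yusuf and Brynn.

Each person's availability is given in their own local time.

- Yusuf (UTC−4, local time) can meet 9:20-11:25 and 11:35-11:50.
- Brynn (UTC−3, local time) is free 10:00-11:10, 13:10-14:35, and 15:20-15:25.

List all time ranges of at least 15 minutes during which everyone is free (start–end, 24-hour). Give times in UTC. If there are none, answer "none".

Yusuf → UTC: 13:20–15:25, 15:35–15:50.
Brynn → UTC: 13:00–14:10, 16:10–17:35, 18:20–18:25.
Yusuf ∩ Brynn: 13:20–14:10.
Windows ≥ 15 min: 13:20–14:10.

13:20–14:10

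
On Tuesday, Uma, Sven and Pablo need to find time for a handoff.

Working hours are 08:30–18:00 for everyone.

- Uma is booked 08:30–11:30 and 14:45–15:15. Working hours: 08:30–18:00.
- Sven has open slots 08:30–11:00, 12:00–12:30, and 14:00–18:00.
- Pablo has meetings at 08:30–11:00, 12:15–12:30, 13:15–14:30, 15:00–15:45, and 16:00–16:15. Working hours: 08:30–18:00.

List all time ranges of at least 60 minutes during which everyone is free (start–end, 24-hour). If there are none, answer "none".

Uma free within 08:30–18:00: 11:30–14:45, 15:15–18:00.
Pablo free within 08:30–18:00: 11:00–12:15, 12:30–13:15, 14:30–15:00, 15:45–16:00, 16:15–18:00.
Uma ∩ Sven: 12:00–12:30, 14:00–14:45, 15:15–18:00.
Uma ∩ Sven ∩ Pablo: 12:00–12:15, 14:30–14:45, 15:45–16:00, 16:15–18:00.
Windows ≥ 60 min: 16:15–18:00.

16:15–18:00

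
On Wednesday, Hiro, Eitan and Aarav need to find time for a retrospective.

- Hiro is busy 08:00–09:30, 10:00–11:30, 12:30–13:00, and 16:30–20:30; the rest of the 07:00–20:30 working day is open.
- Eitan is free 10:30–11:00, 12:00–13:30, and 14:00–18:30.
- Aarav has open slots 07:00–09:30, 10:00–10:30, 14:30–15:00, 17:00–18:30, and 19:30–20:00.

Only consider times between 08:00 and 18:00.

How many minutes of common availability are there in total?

30 minutes

Hiro free within 07:00–20:30: 07:00–08:00, 09:30–10:00, 11:30–12:30, 13:00–16:30.
Hiro ∩ Eitan: 12:00–12:30, 13:00–13:30, 14:00–16:30.
Hiro ∩ Eitan ∩ Aarav: 14:30–15:00.
Restricted to 08:00–18:00: 14:30–15:00.
Total common minutes: 30.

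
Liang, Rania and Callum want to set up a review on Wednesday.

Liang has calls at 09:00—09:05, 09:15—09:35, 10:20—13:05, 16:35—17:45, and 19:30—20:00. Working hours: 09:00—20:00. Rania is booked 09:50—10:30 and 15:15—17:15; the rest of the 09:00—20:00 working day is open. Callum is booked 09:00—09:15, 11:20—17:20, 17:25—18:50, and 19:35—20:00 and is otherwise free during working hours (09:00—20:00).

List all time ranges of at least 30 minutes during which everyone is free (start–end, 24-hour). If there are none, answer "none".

18:50–19:30

Liang free within 09:00–20:00: 09:05–09:15, 09:35–10:20, 13:05–16:35, 17:45–19:30.
Rania free within 09:00–20:00: 09:00–09:50, 10:30–15:15, 17:15–20:00.
Callum free within 09:00–20:00: 09:15–11:20, 17:20–17:25, 18:50–19:35.
Liang ∩ Rania: 09:05–09:15, 09:35–09:50, 13:05–15:15, 17:45–19:30.
Liang ∩ Rania ∩ Callum: 09:35–09:50, 18:50–19:30.
Windows ≥ 30 min: 18:50–19:30.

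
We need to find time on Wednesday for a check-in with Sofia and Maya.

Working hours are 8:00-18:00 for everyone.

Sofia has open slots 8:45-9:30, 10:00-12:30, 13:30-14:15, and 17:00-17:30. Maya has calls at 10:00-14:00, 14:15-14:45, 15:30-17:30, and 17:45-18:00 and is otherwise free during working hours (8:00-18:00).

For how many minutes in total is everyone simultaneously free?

60 minutes

Maya free within 08:00–18:00: 08:00–10:00, 14:00–14:15, 14:45–15:30, 17:30–17:45.
Sofia ∩ Maya: 08:45–09:30, 14:00–14:15.
Total common minutes: 45 + 15 = 60.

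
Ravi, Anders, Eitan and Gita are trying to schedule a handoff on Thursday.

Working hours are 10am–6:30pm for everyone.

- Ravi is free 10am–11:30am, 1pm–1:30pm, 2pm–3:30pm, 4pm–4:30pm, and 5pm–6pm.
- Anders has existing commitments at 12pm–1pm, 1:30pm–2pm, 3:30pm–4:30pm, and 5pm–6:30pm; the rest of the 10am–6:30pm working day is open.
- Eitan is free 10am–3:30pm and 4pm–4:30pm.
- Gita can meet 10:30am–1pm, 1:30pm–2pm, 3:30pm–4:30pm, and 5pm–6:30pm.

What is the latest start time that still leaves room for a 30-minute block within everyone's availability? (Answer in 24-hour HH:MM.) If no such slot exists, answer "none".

11:00

Anders free within 10:00–18:30: 10:00–12:00, 13:00–13:30, 14:00–15:30, 16:30–17:00.
Ravi ∩ Anders: 10:00–11:30, 13:00–13:30, 14:00–15:30.
Ravi ∩ Anders ∩ Eitan: 10:00–11:30, 13:00–13:30, 14:00–15:30.
Ravi ∩ Anders ∩ Eitan ∩ Gita: 10:30–11:30.
Windows ≥ 30 min: 10:30–11:30.
Latest start in the last window 10:30–11:30 is 11:30 − 30 min = 11:00.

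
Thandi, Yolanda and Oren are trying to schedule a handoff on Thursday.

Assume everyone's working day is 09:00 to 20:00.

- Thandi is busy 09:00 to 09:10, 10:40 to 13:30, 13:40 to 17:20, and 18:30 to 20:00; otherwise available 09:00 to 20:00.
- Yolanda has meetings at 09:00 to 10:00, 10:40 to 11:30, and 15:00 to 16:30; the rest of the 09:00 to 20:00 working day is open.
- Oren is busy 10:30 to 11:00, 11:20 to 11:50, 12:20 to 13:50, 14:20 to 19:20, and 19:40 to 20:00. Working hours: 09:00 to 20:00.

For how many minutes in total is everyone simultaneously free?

30 minutes

Thandi free within 09:00–20:00: 09:10–10:40, 13:30–13:40, 17:20–18:30.
Yolanda free within 09:00–20:00: 10:00–10:40, 11:30–15:00, 16:30–20:00.
Oren free within 09:00–20:00: 09:00–10:30, 11:00–11:20, 11:50–12:20, 13:50–14:20, 19:20–19:40.
Thandi ∩ Yolanda: 10:00–10:40, 13:30–13:40, 17:20–18:30.
Thandi ∩ Yolanda ∩ Oren: 10:00–10:30.
Total common minutes: 30.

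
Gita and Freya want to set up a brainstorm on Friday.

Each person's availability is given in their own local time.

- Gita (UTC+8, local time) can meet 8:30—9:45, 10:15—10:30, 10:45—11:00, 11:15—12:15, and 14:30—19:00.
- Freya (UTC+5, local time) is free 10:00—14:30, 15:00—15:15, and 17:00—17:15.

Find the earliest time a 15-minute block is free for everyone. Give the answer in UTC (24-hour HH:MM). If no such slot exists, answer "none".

06:30

Gita → UTC: 00:30–01:45, 02:15–02:30, 02:45–03:00, 03:15–04:15, 06:30–11:00.
Freya → UTC: 05:00–09:30, 10:00–10:15, 12:00–12:15.
Gita ∩ Freya: 06:30–09:30, 10:00–10:15.
Windows ≥ 15 min: 06:30–09:30, 10:00–10:15.
Earliest such window starts at 06:30.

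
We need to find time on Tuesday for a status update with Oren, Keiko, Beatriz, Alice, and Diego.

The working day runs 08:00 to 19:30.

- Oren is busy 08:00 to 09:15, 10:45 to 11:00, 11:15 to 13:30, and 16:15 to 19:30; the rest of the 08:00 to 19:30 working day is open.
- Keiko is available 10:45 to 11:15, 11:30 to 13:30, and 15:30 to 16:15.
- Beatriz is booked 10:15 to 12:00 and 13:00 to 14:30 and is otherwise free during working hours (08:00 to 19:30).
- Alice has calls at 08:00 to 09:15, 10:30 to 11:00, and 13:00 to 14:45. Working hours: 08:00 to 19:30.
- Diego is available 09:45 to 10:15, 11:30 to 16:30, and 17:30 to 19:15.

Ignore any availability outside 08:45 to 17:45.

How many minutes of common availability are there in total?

45 minutes

Oren free within 08:00–19:30: 09:15–10:45, 11:00–11:15, 13:30–16:15.
Beatriz free within 08:00–19:30: 08:00–10:15, 12:00–13:00, 14:30–19:30.
Alice free within 08:00–19:30: 09:15–10:30, 11:00–13:00, 14:45–19:30.
Oren ∩ Keiko: 11:00–11:15, 15:30–16:15.
Oren ∩ Keiko ∩ Beatriz: 15:30–16:15.
Oren ∩ Keiko ∩ Beatriz ∩ Alice: 15:30–16:15.
Oren ∩ Keiko ∩ Beatriz ∩ Alice ∩ Diego: 15:30–16:15.
Restricted to 08:45–17:45: 15:30–16:15.
Total common minutes: 45.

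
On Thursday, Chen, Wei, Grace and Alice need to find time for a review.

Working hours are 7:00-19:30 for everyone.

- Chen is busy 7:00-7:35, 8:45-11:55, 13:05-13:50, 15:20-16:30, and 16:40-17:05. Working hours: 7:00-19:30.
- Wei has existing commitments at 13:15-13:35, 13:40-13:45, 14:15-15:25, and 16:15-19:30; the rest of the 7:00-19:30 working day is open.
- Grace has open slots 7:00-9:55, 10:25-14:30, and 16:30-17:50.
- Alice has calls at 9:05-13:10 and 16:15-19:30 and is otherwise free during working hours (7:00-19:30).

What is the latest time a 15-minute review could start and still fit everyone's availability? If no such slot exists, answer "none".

Chen free within 07:00–19:30: 07:35–08:45, 11:55–13:05, 13:50–15:20, 16:30–16:40, 17:05–19:30.
Wei free within 07:00–19:30: 07:00–13:15, 13:35–13:40, 13:45–14:15, 15:25–16:15.
Alice free within 07:00–19:30: 07:00–09:05, 13:10–16:15.
Chen ∩ Wei: 07:35–08:45, 11:55–13:05, 13:50–14:15.
Chen ∩ Wei ∩ Grace: 07:35–08:45, 11:55–13:05, 13:50–14:15.
Chen ∩ Wei ∩ Grace ∩ Alice: 07:35–08:45, 13:50–14:15.
Windows ≥ 15 min: 07:35–08:45, 13:50–14:15.
Latest start in the last window 13:50–14:15 is 14:15 − 15 min = 14:00.

14:00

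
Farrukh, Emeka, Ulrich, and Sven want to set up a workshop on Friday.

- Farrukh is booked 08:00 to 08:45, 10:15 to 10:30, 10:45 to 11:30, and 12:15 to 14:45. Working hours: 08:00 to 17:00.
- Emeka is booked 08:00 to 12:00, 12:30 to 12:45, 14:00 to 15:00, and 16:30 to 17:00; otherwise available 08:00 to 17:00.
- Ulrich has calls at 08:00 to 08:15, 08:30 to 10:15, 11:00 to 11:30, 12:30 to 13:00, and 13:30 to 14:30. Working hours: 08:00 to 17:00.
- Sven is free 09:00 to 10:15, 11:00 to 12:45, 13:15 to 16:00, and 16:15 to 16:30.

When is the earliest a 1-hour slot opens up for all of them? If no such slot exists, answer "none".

Farrukh free within 08:00–17:00: 08:45–10:15, 10:30–10:45, 11:30–12:15, 14:45–17:00.
Emeka free within 08:00–17:00: 12:00–12:30, 12:45–14:00, 15:00–16:30.
Ulrich free within 08:00–17:00: 08:15–08:30, 10:15–11:00, 11:30–12:30, 13:00–13:30, 14:30–17:00.
Farrukh ∩ Emeka: 12:00–12:15, 15:00–16:30.
Farrukh ∩ Emeka ∩ Ulrich: 12:00–12:15, 15:00–16:30.
Farrukh ∩ Emeka ∩ Ulrich ∩ Sven: 12:00–12:15, 15:00–16:00, 16:15–16:30.
Windows ≥ 60 min: 15:00–16:00.
Earliest such window starts at 15:00.

15:00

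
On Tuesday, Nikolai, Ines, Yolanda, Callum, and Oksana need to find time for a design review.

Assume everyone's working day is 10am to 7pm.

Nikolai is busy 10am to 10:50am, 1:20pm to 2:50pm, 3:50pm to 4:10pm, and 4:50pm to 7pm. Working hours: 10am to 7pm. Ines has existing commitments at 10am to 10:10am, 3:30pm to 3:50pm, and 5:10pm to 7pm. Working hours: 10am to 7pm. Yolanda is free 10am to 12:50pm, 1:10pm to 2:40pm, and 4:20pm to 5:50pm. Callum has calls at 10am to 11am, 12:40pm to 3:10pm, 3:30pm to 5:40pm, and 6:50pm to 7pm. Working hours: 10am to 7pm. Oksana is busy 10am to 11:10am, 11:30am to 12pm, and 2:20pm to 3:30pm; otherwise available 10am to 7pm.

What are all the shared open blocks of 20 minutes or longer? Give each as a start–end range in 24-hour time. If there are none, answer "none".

Nikolai free within 10:00–19:00: 10:50–13:20, 14:50–15:50, 16:10–16:50.
Ines free within 10:00–19:00: 10:10–15:30, 15:50–17:10.
Callum free within 10:00–19:00: 11:00–12:40, 15:10–15:30, 17:40–18:50.
Oksana free within 10:00–19:00: 11:10–11:30, 12:00–14:20, 15:30–19:00.
Nikolai ∩ Ines: 10:50–13:20, 14:50–15:30, 16:10–16:50.
Nikolai ∩ Ines ∩ Yolanda: 10:50–12:50, 13:10–13:20, 16:20–16:50.
Nikolai ∩ Ines ∩ Yolanda ∩ Callum: 11:00–12:40.
Nikolai ∩ Ines ∩ Yolanda ∩ Callum ∩ Oksana: 11:10–11:30, 12:00–12:40.
Windows ≥ 20 min: 11:10–11:30, 12:00–12:40.

11:10–11:30, 12:00–12:40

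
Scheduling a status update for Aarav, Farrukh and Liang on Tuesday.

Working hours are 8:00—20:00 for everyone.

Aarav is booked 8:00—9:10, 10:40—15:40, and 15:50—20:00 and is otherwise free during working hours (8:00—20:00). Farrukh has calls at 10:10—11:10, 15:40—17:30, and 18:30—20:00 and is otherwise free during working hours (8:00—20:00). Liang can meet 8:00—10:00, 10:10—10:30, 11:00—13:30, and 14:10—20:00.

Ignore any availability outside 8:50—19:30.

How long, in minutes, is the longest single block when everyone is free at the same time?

50 minutes

Aarav free within 08:00–20:00: 09:10–10:40, 15:40–15:50.
Farrukh free within 08:00–20:00: 08:00–10:10, 11:10–15:40, 17:30–18:30.
Aarav ∩ Farrukh: 09:10–10:10.
Aarav ∩ Farrukh ∩ Liang: 09:10–10:00.
Restricted to 08:50–19:30: 09:10–10:00.
Single common window of 50 minutes.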